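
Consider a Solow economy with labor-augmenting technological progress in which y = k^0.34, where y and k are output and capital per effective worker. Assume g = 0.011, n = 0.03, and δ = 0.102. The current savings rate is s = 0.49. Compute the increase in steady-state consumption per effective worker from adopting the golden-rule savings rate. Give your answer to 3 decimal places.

Capital per effective worker breaks even when investment replaces (n + g + δ)·k; here n + g + δ = 0.143.
Current steady state (s = 0.49): k* = (0.49/0.143)^(1/0.66) ≈ 6.4624, y* = 6.4624^0.34 ≈ 1.8860, c* = (1−0.49)·1.8860 ≈ 0.9618.
Setting f'(k) = n+g+δ gives 0.34·k^(0.34−1) = 0.143, hence k_gold = (0.34/0.143)^(1/0.66) ≈ 3.7146.
y_gold = 3.7146^0.34 ≈ 1.5623, c_gold = y_gold − 0.143·k_gold ≈ 1.0311.
Gain: Δc = 1.0311 − 0.9618 ≈ 0.0693.

Δc ≈ 0.069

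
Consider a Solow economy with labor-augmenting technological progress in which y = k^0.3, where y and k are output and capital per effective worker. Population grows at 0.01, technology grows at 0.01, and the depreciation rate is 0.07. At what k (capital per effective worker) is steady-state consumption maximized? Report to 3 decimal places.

k_gold ≈ 5.584

The effective depreciation rate is n + g + δ = 0.01 + 0.01 + 0.07 = 0.09.
At the golden rule the marginal product of capital equals n+g+δ: 0.3·k^(0.3−1) = 0.09. Solving, k_gold = (0.3/0.09)^(1/0.7) ≈ 5.5843.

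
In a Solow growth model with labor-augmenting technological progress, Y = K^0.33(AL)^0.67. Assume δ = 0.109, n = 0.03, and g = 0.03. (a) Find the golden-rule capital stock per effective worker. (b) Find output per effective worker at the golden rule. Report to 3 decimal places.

Capital per effective worker breaks even when investment replaces (n + g + δ)·k; here n + g + δ = 0.169.
At the golden rule the marginal product of capital equals n+g+δ: 0.33·k^(0.33−1) = 0.169. Solving, k_gold = (0.33/0.169)^(1/0.67) ≈ 2.7150.
y_gold = 2.7150^0.33 ≈ 1.3904.

(a) k_gold ≈ 2.715; (b) y_gold ≈ 1.390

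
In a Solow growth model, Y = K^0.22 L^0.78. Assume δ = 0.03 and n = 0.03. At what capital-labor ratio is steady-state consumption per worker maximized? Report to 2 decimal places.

k_gold ≈ 5.29

Capital per worker breaks even when investment replaces (n + δ)·k; here n + δ = 0.06.
Maximizing c = f(k) − (n+δ)·k gives f'(k) = n+δ, i.e. 0.22·k^(0.22−1) = 0.06, so k_gold = (0.22/0.06)^(1/0.78) ≈ 5.2896.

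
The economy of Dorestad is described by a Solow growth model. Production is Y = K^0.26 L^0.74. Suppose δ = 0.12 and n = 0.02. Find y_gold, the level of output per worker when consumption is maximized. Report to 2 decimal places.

The effective depreciation rate is n + δ = 0.02 + 0.12 = 0.14.
Setting f'(k) = n+δ gives 0.26·k^(0.26−1) = 0.14, hence k_gold = (0.26/0.14)^(1/0.74) ≈ 2.3084.
Output: y_gold = k_gold^0.26 = 2.3084^0.26 ≈ 1.2430.

y_gold ≈ 1.24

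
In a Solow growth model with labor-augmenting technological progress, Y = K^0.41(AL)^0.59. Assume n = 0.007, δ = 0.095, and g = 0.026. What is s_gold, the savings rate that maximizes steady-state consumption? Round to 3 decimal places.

n + g + δ = 0.007 + 0.026 + 0.095 = 0.128.
At the golden rule MPK = n+g+δ, and in any Cobb-Douglas steady state s = (n+g+δ)·k/y = MPK·k/y = capital's share 0.41.

s_gold = 0.410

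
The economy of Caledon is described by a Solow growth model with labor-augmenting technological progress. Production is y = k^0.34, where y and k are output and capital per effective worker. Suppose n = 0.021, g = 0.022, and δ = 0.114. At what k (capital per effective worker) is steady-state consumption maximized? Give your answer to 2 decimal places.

The effective depreciation rate is n + g + δ = 0.021 + 0.022 + 0.114 = 0.157.
At the golden rule the marginal product of capital equals n+g+δ: 0.34·k^(0.34−1) = 0.157. Solving, k_gold = (0.34/0.157)^(1/0.66) ≈ 3.2244.

k_gold ≈ 3.22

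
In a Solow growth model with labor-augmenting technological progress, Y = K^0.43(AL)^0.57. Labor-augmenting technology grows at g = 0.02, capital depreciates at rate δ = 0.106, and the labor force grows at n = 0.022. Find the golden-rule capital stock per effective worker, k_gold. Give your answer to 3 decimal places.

k_gold ≈ 6.496

Break-even investment rate: n + g + δ = 0.022 + 0.02 + 0.106 = 0.148.
Maximizing c = f(k) − (n+g+δ)·k gives f'(k) = n+g+δ, i.e. 0.43·k^(0.43−1) = 0.148, so k_gold = (0.43/0.148)^(1/0.57) ≈ 6.4960.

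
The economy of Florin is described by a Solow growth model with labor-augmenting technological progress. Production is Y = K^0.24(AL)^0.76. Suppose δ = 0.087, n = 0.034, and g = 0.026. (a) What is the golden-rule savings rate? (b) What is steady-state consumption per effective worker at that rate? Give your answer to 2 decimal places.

(a) s_gold = 0.24; (b) c_gold ≈ 0.89

The effective depreciation rate is n + g + δ = 0.034 + 0.026 + 0.087 = 0.147.
For Cobb-Douglas, s_gold equals capital's share: s_gold = 0.24.
Maximizing c = f(k) − (n+g+δ)·k gives f'(k) = n+g+δ, i.e. 0.24·k^(0.24−1) = 0.147, so k_gold = (0.24/0.147)^(1/0.76) ≈ 1.9060.
y_gold = 1.9060^0.24 ≈ 1.1674; c_gold = (1−0.24)·y_gold ≈ 0.8872.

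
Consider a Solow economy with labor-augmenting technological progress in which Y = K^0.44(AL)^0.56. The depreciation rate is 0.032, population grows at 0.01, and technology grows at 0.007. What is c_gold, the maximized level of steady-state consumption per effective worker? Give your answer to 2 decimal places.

c_gold ≈ 3.14

Capital per effective worker breaks even when investment replaces (n + g + δ)·k; here n + g + δ = 0.049.
Golden rule sets MPK = n+g+δ: 0.44·k^(0.44−1) = 0.049, so k_gold = (0.44/0.049)^(1/0.56) ≈ 50.3783.
y_gold = 50.3783^0.44 ≈ 5.6103.
c_gold = y_gold − (n+g+δ)·k_gold = 5.6103 − 0.049·50.3783 ≈ 3.1418.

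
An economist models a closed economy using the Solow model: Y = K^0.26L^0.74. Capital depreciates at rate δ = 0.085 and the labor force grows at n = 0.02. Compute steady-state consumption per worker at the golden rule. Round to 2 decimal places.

The effective depreciation rate is n + δ = 0.02 + 0.085 = 0.105.
Setting f'(k) = n+δ gives 0.26·k^(0.26−1) = 0.105, hence k_gold = (0.26/0.105)^(1/0.74) ≈ 3.4052.
y_gold = 3.4052^0.26 ≈ 1.3752.
c_gold = y_gold − (n+δ)·k_gold = 1.3752 − 0.105·3.4052 ≈ 1.0176.

c_gold ≈ 1.02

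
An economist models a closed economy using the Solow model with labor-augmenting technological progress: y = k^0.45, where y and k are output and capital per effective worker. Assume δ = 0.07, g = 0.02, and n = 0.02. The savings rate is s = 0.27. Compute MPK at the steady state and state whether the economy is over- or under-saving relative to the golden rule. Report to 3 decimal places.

Break-even investment rate: n + g + δ = 0.02 + 0.02 + 0.07 = 0.11.
Steady-state k*: s·k^0.45 = 0.11·k gives k* = (0.27/0.11)^(1/0.55) ≈ 5.1173.
MPK = 0.45·5.1173^(-0.55) ≈ 0.1833.
MPK > n+g+δ = 0.11, so the economy is dynamically efficient (under-saving).

under-saving; MPK ≈ 0.183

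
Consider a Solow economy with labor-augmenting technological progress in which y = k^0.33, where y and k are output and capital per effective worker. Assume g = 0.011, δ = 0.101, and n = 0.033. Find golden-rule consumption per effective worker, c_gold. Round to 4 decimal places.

c_gold ≈ 1.0046

The effective depreciation rate is n + g + δ = 0.033 + 0.011 + 0.101 = 0.145.
At the golden rule the marginal product of capital equals n+g+δ: 0.33·k^(0.33−1) = 0.145. Solving, k_gold = (0.33/0.145)^(1/0.67) ≈ 3.4124.
y_gold = 3.4124^0.33 ≈ 1.4994.
c_gold = y_gold − (n+g+δ)·k_gold = 1.4994 − 0.145·3.4124 ≈ 1.0046.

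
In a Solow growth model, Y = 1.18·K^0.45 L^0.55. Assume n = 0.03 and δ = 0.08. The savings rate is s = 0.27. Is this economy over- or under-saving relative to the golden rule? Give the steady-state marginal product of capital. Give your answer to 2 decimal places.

The effective depreciation rate is n + δ = 0.03 + 0.08 = 0.11.
Steady-state k*: s·A·k^0.45 = 0.11·k gives k* = (0.27·1.18/0.11)^(1/0.55) ≈ 6.9141.
MPK = 0.45·1.18·6.9141^(-0.55) ≈ 0.1833.
MPK > n+δ = 0.11, so the economy is dynamically efficient (under-saving).

under-saving; MPK ≈ 0.18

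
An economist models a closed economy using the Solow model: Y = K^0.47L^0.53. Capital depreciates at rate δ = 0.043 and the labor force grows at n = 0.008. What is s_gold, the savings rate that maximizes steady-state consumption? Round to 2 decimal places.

Break-even investment rate: n + δ = 0.008 + 0.043 = 0.051.
At the golden rule MPK = n+δ, and in any Cobb-Douglas steady state s = (n+δ)·k/y = MPK·k/y = capital's share 0.47.

s_gold = 0.47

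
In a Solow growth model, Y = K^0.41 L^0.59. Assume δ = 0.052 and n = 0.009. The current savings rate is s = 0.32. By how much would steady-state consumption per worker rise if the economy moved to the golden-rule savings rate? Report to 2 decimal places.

n + δ = 0.009 + 0.052 = 0.061.
Current steady state (s = 0.32): k* = (0.32/0.061)^(1/0.59) ≈ 16.5972, y* = 16.5972^0.41 ≈ 3.1638, c* = (1−0.32)·3.1638 ≈ 2.1514.
Maximizing c = f(k) − (n+δ)·k gives f'(k) = n+δ, i.e. 0.41·k^(0.41−1) = 0.061, so k_gold = (0.41/0.061)^(1/0.59) ≈ 25.2618.
y_gold = 25.2618^0.41 ≈ 3.7585, c_gold = y_gold − 0.061·k_gold ≈ 2.2175.
Gain: Δc = 2.2175 − 2.1514 ≈ 0.0661.

Δc ≈ 0.07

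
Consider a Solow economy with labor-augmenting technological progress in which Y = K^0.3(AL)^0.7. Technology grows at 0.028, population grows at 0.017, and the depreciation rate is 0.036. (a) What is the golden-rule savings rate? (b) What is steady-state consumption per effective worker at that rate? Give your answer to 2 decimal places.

n + g + δ = 0.017 + 0.028 + 0.036 = 0.081.
For Cobb-Douglas, s_gold equals capital's share: s_gold = 0.3.
Maximizing c = f(k) − (n+g+δ)·k gives f'(k) = n+g+δ, i.e. 0.3·k^(0.3−1) = 0.081, so k_gold = (0.3/0.081)^(1/0.7) ≈ 6.4914.
y_gold = 6.4914^0.3 ≈ 1.7527; c_gold = (1−0.3)·y_gold ≈ 1.2269.

(a) s_gold = 0.30; (b) c_gold ≈ 1.23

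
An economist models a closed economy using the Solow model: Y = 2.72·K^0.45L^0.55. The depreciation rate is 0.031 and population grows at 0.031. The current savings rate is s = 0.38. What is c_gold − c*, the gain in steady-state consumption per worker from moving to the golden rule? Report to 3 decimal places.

Δc ≈ 0.315

Capital per worker breaks even when investment replaces (n + δ)·k; here n + δ = 0.062.
Current steady state (s = 0.38): k* = (0.38·2.72/0.062)^(1/0.55) ≈ 166.6276, y* = 2.72·166.6276^0.45 ≈ 27.1866, c* = (1−0.38)·27.1866 ≈ 16.8557.
At the golden rule the marginal product of capital equals n+δ: 0.45·2.72·k^(0.45−1) = 0.062. Solving, k_gold = (0.45·2.72/0.062)^(1/0.55) ≈ 226.5969.
y_gold = 2.72·226.5969^0.45 ≈ 31.2200, c_gold = y_gold − 0.062·k_gold ≈ 17.1710.
Gain: Δc = 17.1710 − 16.8557 ≈ 0.3153.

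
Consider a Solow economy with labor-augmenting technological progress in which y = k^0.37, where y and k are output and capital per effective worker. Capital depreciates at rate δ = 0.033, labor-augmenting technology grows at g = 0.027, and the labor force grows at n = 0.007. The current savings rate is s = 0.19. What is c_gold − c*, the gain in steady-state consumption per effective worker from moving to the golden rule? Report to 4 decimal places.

Break-even investment rate: n + g + δ = 0.007 + 0.027 + 0.033 = 0.067.
Current steady state (s = 0.19): k* = (0.19/0.067)^(1/0.63) ≈ 5.2304, y* = 5.2304^0.37 ≈ 1.8444, c* = (1−0.19)·1.8444 ≈ 1.4940.
Setting f'(k) = n+g+δ gives 0.37·k^(0.37−1) = 0.067, hence k_gold = (0.37/0.067)^(1/0.63) ≈ 15.0654.
y_gold = 15.0654^0.37 ≈ 2.7280, c_gold = y_gold − 0.067·k_gold ≈ 1.7187.
Gain: Δc = 1.7187 − 1.4940 ≈ 0.2247.

Δc ≈ 0.2247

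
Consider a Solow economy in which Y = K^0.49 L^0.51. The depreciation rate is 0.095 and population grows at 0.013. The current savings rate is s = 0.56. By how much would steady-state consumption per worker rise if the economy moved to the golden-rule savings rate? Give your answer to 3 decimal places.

Δc ≈ 0.042

The effective depreciation rate is n + δ = 0.013 + 0.095 = 0.108.
Current steady state (s = 0.56): k* = (0.56/0.108)^(1/0.51) ≈ 25.2057, y* = 25.2057^0.49 ≈ 4.8611, c* = (1−0.56)·4.8611 ≈ 2.1389.
Setting f'(k) = n+δ gives 0.49·k^(0.49−1) = 0.108, hence k_gold = (0.49/0.108)^(1/0.51) ≈ 19.3994.
y_gold = 19.3994^0.49 ≈ 4.2758, c_gold = y_gold − 0.108·k_gold ≈ 2.1807.
Gain: Δc = 2.1807 − 2.1389 ≈ 0.0418.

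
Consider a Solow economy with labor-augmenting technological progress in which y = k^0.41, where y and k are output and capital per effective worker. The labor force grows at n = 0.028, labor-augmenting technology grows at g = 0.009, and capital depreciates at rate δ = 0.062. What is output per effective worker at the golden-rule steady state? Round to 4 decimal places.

y_gold ≈ 2.6845

The effective depreciation rate is n + g + δ = 0.028 + 0.009 + 0.062 = 0.099.
Setting f'(k) = n+g+δ gives 0.41·k^(0.41−1) = 0.099, hence k_gold = (0.41/0.099)^(1/0.59) ≈ 11.1177.
Output: y_gold = k_gold^0.41 = 11.1177^0.41 ≈ 2.6845.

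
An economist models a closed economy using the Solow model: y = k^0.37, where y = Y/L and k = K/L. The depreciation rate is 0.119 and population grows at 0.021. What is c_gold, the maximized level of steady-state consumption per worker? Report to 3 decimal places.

c_gold ≈ 1.115

The effective depreciation rate is n + δ = 0.021 + 0.119 = 0.14.
Setting f'(k) = n+δ gives 0.37·k^(0.37−1) = 0.14, hence k_gold = (0.37/0.14)^(1/0.63) ≈ 4.6769.
y_gold = 4.6769^0.37 ≈ 1.7696.
c_gold = y_gold − (n+δ)·k_gold = 1.7696 − 0.14·4.6769 ≈ 1.1149.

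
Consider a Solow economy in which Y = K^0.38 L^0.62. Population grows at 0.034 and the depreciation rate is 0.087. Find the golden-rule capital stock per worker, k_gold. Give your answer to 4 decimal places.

k_gold ≈ 6.3330

n + δ = 0.034 + 0.087 = 0.121.
Maximizing c = f(k) − (n+δ)·k gives f'(k) = n+δ, i.e. 0.38·k^(0.38−1) = 0.121, so k_gold = (0.38/0.121)^(1/0.62) ≈ 6.3330.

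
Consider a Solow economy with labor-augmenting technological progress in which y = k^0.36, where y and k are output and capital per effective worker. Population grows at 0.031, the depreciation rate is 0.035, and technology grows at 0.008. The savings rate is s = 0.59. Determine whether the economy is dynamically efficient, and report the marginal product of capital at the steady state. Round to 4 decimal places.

dynamically inefficient; MPK ≈ 0.0452

The effective depreciation rate is n + g + δ = 0.031 + 0.008 + 0.035 = 0.074.
Steady-state k*: s·k^0.36 = 0.074·k gives k* = (0.59/0.074)^(1/0.64) ≈ 25.6320.
MPK = 0.36·25.6320^(-0.64) ≈ 0.0452.
MPK < n+g+δ = 0.074, so the economy is dynamically inefficient (over-saving).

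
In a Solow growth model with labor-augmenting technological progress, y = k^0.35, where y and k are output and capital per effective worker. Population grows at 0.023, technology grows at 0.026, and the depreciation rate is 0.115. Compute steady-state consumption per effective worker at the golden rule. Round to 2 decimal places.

Break-even investment rate: n + g + δ = 0.023 + 0.026 + 0.115 = 0.164.
Golden rule sets MPK = n+g+δ: 0.35·k^(0.35−1) = 0.164, so k_gold = (0.35/0.164)^(1/0.65) ≈ 3.2100.
y_gold = 3.2100^0.35 ≈ 1.5041.
c_gold = y_gold − (n+g+δ)·k_gold = 1.5041 − 0.164·3.2100 ≈ 0.9777.

c_gold ≈ 0.98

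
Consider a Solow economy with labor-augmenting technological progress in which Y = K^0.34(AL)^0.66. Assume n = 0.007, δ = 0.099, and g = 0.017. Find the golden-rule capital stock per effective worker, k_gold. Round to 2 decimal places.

Capital per effective worker breaks even when investment replaces (n + g + δ)·k; here n + g + δ = 0.123.
Maximizing c = f(k) − (n+g+δ)·k gives f'(k) = n+g+δ, i.e. 0.34·k^(0.34−1) = 0.123, so k_gold = (0.34/0.123)^(1/0.66) ≈ 4.6671.

k_gold ≈ 4.67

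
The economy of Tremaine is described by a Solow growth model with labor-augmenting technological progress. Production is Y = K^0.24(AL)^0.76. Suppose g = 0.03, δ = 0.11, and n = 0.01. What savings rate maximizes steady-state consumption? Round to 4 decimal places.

s_gold = 0.2400

Capital per effective worker breaks even when investment replaces (n + g + δ)·k; here n + g + δ = 0.15.
At the golden rule MPK = n+g+δ, and in any Cobb-Douglas steady state s = (n+g+δ)·k/y = MPK·k/y = capital's share 0.24.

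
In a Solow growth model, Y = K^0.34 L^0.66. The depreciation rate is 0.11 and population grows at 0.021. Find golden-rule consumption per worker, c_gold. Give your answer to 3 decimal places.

n + δ = 0.021 + 0.11 = 0.131.
Maximizing c = f(k) − (n+δ)·k gives f'(k) = n+δ, i.e. 0.34·k^(0.34−1) = 0.131, so k_gold = (0.34/0.131)^(1/0.66) ≈ 4.2422.
y_gold = 4.2422^0.34 ≈ 1.6345.
c_gold = y_gold − (n+δ)·k_gold = 1.6345 − 0.131·4.2422 ≈ 1.0788.

c_gold ≈ 1.079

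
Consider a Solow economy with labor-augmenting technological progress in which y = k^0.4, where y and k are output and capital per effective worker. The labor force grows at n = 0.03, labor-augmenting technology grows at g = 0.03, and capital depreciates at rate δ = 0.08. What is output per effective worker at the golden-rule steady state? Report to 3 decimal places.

y_gold ≈ 2.014

Break-even investment rate: n + g + δ = 0.03 + 0.03 + 0.08 = 0.14.
At the golden rule the marginal product of capital equals n+g+δ: 0.4·k^(0.4−1) = 0.14. Solving, k_gold = (0.4/0.14)^(1/0.6) ≈ 5.7529.
Output: y_gold = k_gold^0.4 = 5.7529^0.4 ≈ 2.0135.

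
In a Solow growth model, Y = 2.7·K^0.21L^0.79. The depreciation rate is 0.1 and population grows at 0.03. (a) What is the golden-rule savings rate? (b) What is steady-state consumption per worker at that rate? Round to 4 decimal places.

(a) s_gold = 0.2100; (b) c_gold ≈ 3.1552

n + δ = 0.03 + 0.1 = 0.13.
For Cobb-Douglas, s_gold equals capital's share: s_gold = 0.21.
Maximizing c = f(k) − (n+δ)·k gives f'(k) = n+δ, i.e. 0.21·2.7·k^(0.21−1) = 0.13, so k_gold = (0.21·2.7/0.13)^(1/0.79) ≈ 6.4516.
y_gold = 2.7·6.4516^0.21 ≈ 3.9939; c_gold = (1−0.21)·y_gold ≈ 3.1552.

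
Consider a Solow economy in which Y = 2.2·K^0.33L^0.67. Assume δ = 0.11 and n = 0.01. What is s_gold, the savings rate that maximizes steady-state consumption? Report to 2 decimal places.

s_gold = 0.33

Capital per worker breaks even when investment replaces (n + δ)·k; here n + δ = 0.12.
At the golden rule MPK = n+δ, and in any Cobb-Douglas steady state s = (n+δ)·k/y = MPK·k/y = capital's share 0.33.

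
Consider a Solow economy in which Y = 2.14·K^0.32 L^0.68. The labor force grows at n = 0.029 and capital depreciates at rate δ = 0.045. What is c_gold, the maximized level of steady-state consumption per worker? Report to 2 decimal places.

c_gold ≈ 4.15

The effective depreciation rate is n + δ = 0.029 + 0.045 = 0.074.
Golden rule sets MPK = n+δ: 0.32·2.14·k^(0.32−1) = 0.074, so k_gold = (0.32·2.14/0.074)^(1/0.68) ≈ 26.3680.
y_gold = 2.14·26.3680^0.32 ≈ 6.0976.
c_gold = y_gold − (n+δ)·k_gold = 6.0976 − 0.074·26.3680 ≈ 4.1464.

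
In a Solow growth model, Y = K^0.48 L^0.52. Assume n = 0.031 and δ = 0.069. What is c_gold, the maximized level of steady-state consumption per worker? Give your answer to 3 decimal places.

Capital per worker breaks even when investment replaces (n + δ)·k; here n + δ = 0.1.
Golden rule sets MPK = n+δ: 0.48·k^(0.48−1) = 0.1, so k_gold = (0.48/0.1)^(1/0.52) ≈ 20.4211.
y_gold = 20.4211^0.48 ≈ 4.2544.
c_gold = y_gold − (n+δ)·k_gold = 4.2544 − 0.1·20.4211 ≈ 2.2123.

c_gold ≈ 2.212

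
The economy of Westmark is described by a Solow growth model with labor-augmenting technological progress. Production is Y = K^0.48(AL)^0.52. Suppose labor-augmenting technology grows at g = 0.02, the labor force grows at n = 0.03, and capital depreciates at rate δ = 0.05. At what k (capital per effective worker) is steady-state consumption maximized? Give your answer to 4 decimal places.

The effective depreciation rate is n + g + δ = 0.03 + 0.02 + 0.05 = 0.1.
At the golden rule the marginal product of capital equals n+g+δ: 0.48·k^(0.48−1) = 0.1. Solving, k_gold = (0.48/0.1)^(1/0.52) ≈ 20.4211.

k_gold ≈ 20.4211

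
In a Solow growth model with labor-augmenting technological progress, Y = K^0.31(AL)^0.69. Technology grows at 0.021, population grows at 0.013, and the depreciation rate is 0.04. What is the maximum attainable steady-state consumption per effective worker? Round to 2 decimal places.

c_gold ≈ 1.31

Capital per effective worker breaks even when investment replaces (n + g + δ)·k; here n + g + δ = 0.074.
At the golden rule the marginal product of capital equals n+g+δ: 0.31·k^(0.31−1) = 0.074. Solving, k_gold = (0.31/0.074)^(1/0.69) ≈ 7.9733.
y_gold = 7.9733^0.31 ≈ 1.9033.
c_gold = y_gold − (n+g+δ)·k_gold = 1.9033 − 0.074·7.9733 ≈ 1.3133.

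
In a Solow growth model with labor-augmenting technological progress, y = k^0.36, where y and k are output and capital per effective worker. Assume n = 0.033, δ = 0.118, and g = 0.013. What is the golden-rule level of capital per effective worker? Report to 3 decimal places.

k_gold ≈ 3.416

Break-even investment rate: n + g + δ = 0.033 + 0.013 + 0.118 = 0.164.
Golden rule sets MPK = n+g+δ: 0.36·k^(0.36−1) = 0.164, so k_gold = (0.36/0.164)^(1/0.64) ≈ 3.4161.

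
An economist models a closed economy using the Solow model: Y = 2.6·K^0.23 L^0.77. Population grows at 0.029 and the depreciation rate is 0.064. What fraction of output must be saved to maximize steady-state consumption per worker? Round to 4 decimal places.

Break-even investment rate: n + δ = 0.029 + 0.064 = 0.093.
At the golden rule MPK = n+δ, and in any Cobb-Douglas steady state s = (n+δ)·k/y = MPK·k/y = capital's share 0.23.

s_gold = 0.2300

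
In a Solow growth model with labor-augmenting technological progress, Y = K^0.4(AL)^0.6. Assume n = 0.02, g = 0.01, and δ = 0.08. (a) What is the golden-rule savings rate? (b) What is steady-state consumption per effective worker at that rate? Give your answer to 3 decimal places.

(a) s_gold = 0.400; (b) c_gold ≈ 1.419

n + g + δ = 0.02 + 0.01 + 0.08 = 0.11.
For Cobb-Douglas, s_gold equals capital's share: s_gold = 0.4.
Golden rule sets MPK = n+g+δ: 0.4·k^(0.4−1) = 0.11, so k_gold = (0.4/0.11)^(1/0.6) ≈ 8.5990.
y_gold = 8.5990^0.4 ≈ 2.3647; c_gold = (1−0.4)·y_gold ≈ 1.4188.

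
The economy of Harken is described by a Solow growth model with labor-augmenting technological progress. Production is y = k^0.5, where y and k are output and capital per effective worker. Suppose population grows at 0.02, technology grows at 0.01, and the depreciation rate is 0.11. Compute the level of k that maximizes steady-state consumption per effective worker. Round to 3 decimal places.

k_gold ≈ 12.755

Break-even investment rate: n + g + δ = 0.02 + 0.01 + 0.11 = 0.14.
At the golden rule the marginal product of capital equals n+g+δ: 0.5·k^(0.5−1) = 0.14. Solving, k_gold = (0.5/0.14)^(1/0.5) ≈ 12.7551.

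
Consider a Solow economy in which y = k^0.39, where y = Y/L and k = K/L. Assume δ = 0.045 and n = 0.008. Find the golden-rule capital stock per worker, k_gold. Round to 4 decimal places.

k_gold ≈ 26.3612

n + δ = 0.008 + 0.045 = 0.053.
Setting f'(k) = n+δ gives 0.39·k^(0.39−1) = 0.053, hence k_gold = (0.39/0.053)^(1/0.61) ≈ 26.3612.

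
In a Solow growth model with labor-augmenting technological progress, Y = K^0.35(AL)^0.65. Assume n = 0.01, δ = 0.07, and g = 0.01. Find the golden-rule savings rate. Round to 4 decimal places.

s_gold = 0.3500

Break-even investment rate: n + g + δ = 0.01 + 0.01 + 0.07 = 0.09.
At the golden rule MPK = n+g+δ, and in any Cobb-Douglas steady state s = (n+g+δ)·k/y = MPK·k/y = capital's share 0.35.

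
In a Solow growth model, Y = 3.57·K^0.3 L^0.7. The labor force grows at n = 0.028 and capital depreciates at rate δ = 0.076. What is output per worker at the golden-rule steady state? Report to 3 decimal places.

Break-even investment rate: n + δ = 0.028 + 0.076 = 0.104.
Golden rule sets MPK = n+δ: 0.3·3.57·k^(0.3−1) = 0.104, so k_gold = (0.3·3.57/0.104)^(1/0.7) ≈ 27.9766.
Output: y_gold = 3.57·k_gold^0.3 = 3.57·27.9766^0.3 ≈ 9.6985.

y_gold ≈ 9.699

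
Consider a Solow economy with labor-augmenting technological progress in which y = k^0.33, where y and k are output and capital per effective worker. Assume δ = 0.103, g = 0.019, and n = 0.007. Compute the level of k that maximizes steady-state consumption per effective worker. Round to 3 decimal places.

Break-even investment rate: n + g + δ = 0.007 + 0.019 + 0.103 = 0.129.
Setting f'(k) = n+g+δ gives 0.33·k^(0.33−1) = 0.129, hence k_gold = (0.33/0.129)^(1/0.67) ≈ 4.0630.

k_gold ≈ 4.063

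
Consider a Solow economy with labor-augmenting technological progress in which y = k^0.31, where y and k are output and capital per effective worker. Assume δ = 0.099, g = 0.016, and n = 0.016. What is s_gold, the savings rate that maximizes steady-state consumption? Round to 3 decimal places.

Break-even investment rate: n + g + δ = 0.016 + 0.016 + 0.099 = 0.131.
At the golden rule MPK = n+g+δ, and in any Cobb-Douglas steady state s = (n+g+δ)·k/y = MPK·k/y = capital's share 0.31.

s_gold = 0.310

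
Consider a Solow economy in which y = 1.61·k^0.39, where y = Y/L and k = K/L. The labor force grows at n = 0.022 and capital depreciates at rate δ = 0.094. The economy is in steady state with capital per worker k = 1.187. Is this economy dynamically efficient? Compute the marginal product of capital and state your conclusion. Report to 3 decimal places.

dynamically efficient; MPK ≈ 0.566

The effective depreciation rate is n + δ = 0.022 + 0.094 = 0.116.
MPK = 0.39·1.61·k^(0.39−1) = 0.39·1.61·1.187^(-0.61) ≈ 0.5656.
MPK > 0.116, so the economy is dynamically efficient (under-saving).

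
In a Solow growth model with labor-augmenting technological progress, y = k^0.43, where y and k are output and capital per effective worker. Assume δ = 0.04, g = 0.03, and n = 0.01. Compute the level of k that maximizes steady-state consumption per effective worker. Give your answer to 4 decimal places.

Break-even investment rate: n + g + δ = 0.01 + 0.03 + 0.04 = 0.08.
Golden rule sets MPK = n+g+δ: 0.43·k^(0.43−1) = 0.08, so k_gold = (0.43/0.08)^(1/0.57) ≈ 19.1146.

k_gold ≈ 19.1146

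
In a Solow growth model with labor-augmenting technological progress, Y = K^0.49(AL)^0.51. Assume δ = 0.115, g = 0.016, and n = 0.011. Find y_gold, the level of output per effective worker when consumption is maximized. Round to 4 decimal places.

y_gold ≈ 3.2871

Capital per effective worker breaks even when investment replaces (n + g + δ)·k; here n + g + δ = 0.142.
Golden rule sets MPK = n+g+δ: 0.49·k^(0.49−1) = 0.142, so k_gold = (0.49/0.142)^(1/0.51) ≈ 11.3428.
Output: y_gold = k_gold^0.49 = 11.3428^0.49 ≈ 3.2871.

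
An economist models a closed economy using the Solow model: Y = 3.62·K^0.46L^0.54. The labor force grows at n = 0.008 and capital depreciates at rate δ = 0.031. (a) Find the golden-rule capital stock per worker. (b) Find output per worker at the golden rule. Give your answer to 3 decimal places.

(a) k_gold ≈ 1045.352; (b) y_gold ≈ 88.628

Break-even investment rate: n + δ = 0.008 + 0.031 = 0.039.
At the golden rule the marginal product of capital equals n+δ: 0.46·3.62·k^(0.46−1) = 0.039. Solving, k_gold = (0.46·3.62/0.039)^(1/0.54) ≈ 1045.3521.
y_gold = 3.62·1045.3521^0.46 ≈ 88.6277.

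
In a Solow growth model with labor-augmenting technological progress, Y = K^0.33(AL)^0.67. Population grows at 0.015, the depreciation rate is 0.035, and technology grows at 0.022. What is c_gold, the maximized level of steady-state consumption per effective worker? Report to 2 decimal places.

The effective depreciation rate is n + g + δ = 0.015 + 0.022 + 0.035 = 0.072.
Golden rule sets MPK = n+g+δ: 0.33·k^(0.33−1) = 0.072, so k_gold = (0.33/0.072)^(1/0.67) ≈ 9.7015.
y_gold = 9.7015^0.33 ≈ 2.1167.
c_gold = y_gold − (n+g+δ)·k_gold = 2.1167 − 0.072·9.7015 ≈ 1.4182.

c_gold ≈ 1.42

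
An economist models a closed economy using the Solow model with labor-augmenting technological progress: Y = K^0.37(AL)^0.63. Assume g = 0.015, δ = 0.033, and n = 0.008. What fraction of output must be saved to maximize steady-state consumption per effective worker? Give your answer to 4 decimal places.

s_gold = 0.3700

Break-even investment rate: n + g + δ = 0.008 + 0.015 + 0.033 = 0.056.
At the golden rule MPK = n+g+δ, and in any Cobb-Douglas steady state s = (n+g+δ)·k/y = MPK·k/y = capital's share 0.37.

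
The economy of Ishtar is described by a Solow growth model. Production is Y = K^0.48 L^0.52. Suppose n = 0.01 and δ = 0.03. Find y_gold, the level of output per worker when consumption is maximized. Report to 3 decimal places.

Capital per worker breaks even when investment replaces (n + δ)·k; here n + δ = 0.04.
Maximizing c = f(k) − (n+δ)·k gives f'(k) = n+δ, i.e. 0.48·k^(0.48−1) = 0.04, so k_gold = (0.48/0.04)^(1/0.52) ≈ 118.9456.
Output: y_gold = k_gold^0.48 = 118.9456^0.48 ≈ 9.9121.

y_gold ≈ 9.912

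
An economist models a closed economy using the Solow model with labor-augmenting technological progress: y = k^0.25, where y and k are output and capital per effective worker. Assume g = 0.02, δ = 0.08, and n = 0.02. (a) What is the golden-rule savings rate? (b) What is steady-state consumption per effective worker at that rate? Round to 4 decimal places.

(a) s_gold = 0.2500; (b) c_gold ≈ 0.9579

n + g + δ = 0.02 + 0.02 + 0.08 = 0.12.
For Cobb-Douglas, s_gold equals capital's share: s_gold = 0.25.
Setting f'(k) = n+g+δ gives 0.25·k^(0.25−1) = 0.12, hence k_gold = (0.25/0.12)^(1/0.75) ≈ 2.6608.
y_gold = 2.6608^0.25 ≈ 1.2772; c_gold = (1−0.25)·y_gold ≈ 0.9579.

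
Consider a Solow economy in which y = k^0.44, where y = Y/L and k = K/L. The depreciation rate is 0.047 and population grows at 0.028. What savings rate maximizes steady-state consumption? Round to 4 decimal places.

s_gold = 0.4400

Capital per worker breaks even when investment replaces (n + δ)·k; here n + δ = 0.075.
At the golden rule MPK = n+δ, and in any Cobb-Douglas steady state s = (n+δ)·k/y = MPK·k/y = capital's share 0.44.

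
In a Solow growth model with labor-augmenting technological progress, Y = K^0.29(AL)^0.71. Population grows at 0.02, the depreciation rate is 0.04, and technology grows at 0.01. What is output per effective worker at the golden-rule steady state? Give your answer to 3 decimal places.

y_gold ≈ 1.787

The effective depreciation rate is n + g + δ = 0.02 + 0.01 + 0.04 = 0.07.
Setting f'(k) = n+g+δ gives 0.29·k^(0.29−1) = 0.07, hence k_gold = (0.29/0.07)^(1/0.71) ≈ 7.4035.
Output: y_gold = k_gold^0.29 = 7.4035^0.29 ≈ 1.7870.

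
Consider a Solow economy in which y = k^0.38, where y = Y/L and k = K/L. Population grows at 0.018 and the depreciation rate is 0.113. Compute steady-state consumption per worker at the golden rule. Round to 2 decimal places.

n + δ = 0.018 + 0.113 = 0.131.
Golden rule sets MPK = n+δ: 0.38·k^(0.38−1) = 0.131, so k_gold = (0.38/0.131)^(1/0.62) ≈ 5.5717.
y_gold = 5.5717^0.38 ≈ 1.9208.
c_gold = y_gold − (n+δ)·k_gold = 1.9208 − 0.131·5.5717 ≈ 1.1909.

c_gold ≈ 1.19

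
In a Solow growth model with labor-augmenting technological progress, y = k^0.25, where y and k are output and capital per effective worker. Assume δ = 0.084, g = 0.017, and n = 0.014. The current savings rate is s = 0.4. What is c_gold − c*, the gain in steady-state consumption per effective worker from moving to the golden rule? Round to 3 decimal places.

Δc ≈ 0.062

Break-even investment rate: n + g + δ = 0.014 + 0.017 + 0.084 = 0.115.
Current steady state (s = 0.4): k* = (0.4/0.115)^(1/0.75) ≈ 5.2701, y* = 5.2701^0.25 ≈ 1.5151, c* = (1−0.4)·1.5151 ≈ 0.9091.
Golden rule sets MPK = n+g+δ: 0.25·k^(0.25−1) = 0.115, so k_gold = (0.25/0.115)^(1/0.75) ≈ 2.8162.
y_gold = 2.8162^0.25 ≈ 1.2954, c_gold = y_gold − 0.115·k_gold ≈ 0.9716.
Gain: Δc = 0.9716 − 0.9091 ≈ 0.0625.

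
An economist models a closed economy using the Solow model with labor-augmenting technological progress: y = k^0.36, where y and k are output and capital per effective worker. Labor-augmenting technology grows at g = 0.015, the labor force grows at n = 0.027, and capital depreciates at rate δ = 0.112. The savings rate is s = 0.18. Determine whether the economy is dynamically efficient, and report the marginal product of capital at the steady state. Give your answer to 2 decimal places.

dynamically efficient; MPK ≈ 0.31

n + g + δ = 0.027 + 0.015 + 0.112 = 0.154.
Steady-state k*: s·k^0.36 = 0.154·k gives k* = (0.18/0.154)^(1/0.64) ≈ 1.2760.
MPK = 0.36·1.2760^(-0.64) ≈ 0.3080.
MPK > n+g+δ = 0.154, so the economy is dynamically efficient (under-saving).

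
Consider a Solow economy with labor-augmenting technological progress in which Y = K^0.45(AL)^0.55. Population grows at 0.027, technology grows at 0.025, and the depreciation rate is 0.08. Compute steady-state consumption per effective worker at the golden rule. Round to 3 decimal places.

The effective depreciation rate is n + g + δ = 0.027 + 0.025 + 0.08 = 0.132.
Setting f'(k) = n+g+δ gives 0.45·k^(0.45−1) = 0.132, hence k_gold = (0.45/0.132)^(1/0.55) ≈ 9.2989.
y_gold = 9.2989^0.45 ≈ 2.7277.
c_gold = y_gold − (n+g+δ)·k_gold = 2.7277 − 0.132·9.2989 ≈ 1.5002.

c_gold ≈ 1.500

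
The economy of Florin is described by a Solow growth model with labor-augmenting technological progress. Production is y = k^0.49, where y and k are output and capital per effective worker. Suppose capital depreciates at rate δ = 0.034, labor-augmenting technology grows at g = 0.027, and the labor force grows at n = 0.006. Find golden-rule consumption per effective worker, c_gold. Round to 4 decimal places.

c_gold ≈ 3.4499

Capital per effective worker breaks even when investment replaces (n + g + δ)·k; here n + g + δ = 0.067.
Setting f'(k) = n+g+δ gives 0.49·k^(0.49−1) = 0.067, hence k_gold = (0.49/0.067)^(1/0.51) ≈ 49.4715.
y_gold = 49.4715^0.49 ≈ 6.7645.
c_gold = y_gold − (n+g+δ)·k_gold = 6.7645 − 0.067·49.4715 ≈ 3.4499.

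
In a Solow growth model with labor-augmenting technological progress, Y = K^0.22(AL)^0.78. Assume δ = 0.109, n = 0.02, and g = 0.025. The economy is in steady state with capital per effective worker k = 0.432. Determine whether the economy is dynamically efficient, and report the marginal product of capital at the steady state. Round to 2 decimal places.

n + g + δ = 0.02 + 0.025 + 0.109 = 0.154.
MPK = 0.22·k^(0.22−1) = 0.22·0.432^(-0.78) ≈ 0.4234.
MPK > 0.154, so the economy is dynamically efficient (under-saving).

dynamically efficient; MPK ≈ 0.42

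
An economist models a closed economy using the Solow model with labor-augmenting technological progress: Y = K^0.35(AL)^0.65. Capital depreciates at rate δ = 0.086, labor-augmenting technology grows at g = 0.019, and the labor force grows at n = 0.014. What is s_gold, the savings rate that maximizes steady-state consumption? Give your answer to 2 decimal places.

The effective depreciation rate is n + g + δ = 0.014 + 0.019 + 0.086 = 0.119.
At the golden rule MPK = n+g+δ, and in any Cobb-Douglas steady state s = (n+g+δ)·k/y = MPK·k/y = capital's share 0.35.

s_gold = 0.35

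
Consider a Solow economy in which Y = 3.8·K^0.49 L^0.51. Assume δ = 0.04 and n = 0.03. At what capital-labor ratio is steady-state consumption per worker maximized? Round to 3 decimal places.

n + δ = 0.03 + 0.04 = 0.07.
Maximizing c = f(k) − (n+δ)·k gives f'(k) = n+δ, i.e. 0.49·3.8·k^(0.49−1) = 0.07, so k_gold = (0.49·3.8/0.07)^(1/0.51) ≈ 622.1363.

k_gold ≈ 622.136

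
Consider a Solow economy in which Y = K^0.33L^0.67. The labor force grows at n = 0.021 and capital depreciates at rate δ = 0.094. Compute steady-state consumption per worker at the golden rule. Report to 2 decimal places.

c_gold ≈ 1.13

Break-even investment rate: n + δ = 0.021 + 0.094 = 0.115.
Maximizing c = f(k) − (n+δ)·k gives f'(k) = n+δ, i.e. 0.33·k^(0.33−1) = 0.115, so k_gold = (0.33/0.115)^(1/0.67) ≈ 4.8229.
y_gold = 4.8229^0.33 ≈ 1.6807.
c_gold = y_gold − (n+δ)·k_gold = 1.6807 − 0.115·4.8229 ≈ 1.1261.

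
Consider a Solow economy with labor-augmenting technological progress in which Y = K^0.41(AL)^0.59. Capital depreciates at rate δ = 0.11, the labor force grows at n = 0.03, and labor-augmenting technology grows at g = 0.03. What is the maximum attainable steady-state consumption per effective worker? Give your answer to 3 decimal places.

Capital per effective worker breaks even when investment replaces (n + g + δ)·k; here n + g + δ = 0.17.
Golden rule sets MPK = n+g+δ: 0.41·k^(0.41−1) = 0.17, so k_gold = (0.41/0.17)^(1/0.59) ≈ 4.4466.
y_gold = 4.4466^0.41 ≈ 1.8437.
c_gold = y_gold − (n+g+δ)·k_gold = 1.8437 − 0.17·4.4466 ≈ 1.0878.

c_gold ≈ 1.088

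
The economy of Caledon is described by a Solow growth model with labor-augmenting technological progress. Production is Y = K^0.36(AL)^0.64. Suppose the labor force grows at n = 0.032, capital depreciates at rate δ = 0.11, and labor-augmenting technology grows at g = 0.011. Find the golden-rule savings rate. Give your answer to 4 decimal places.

s_gold = 0.3600

Capital per effective worker breaks even when investment replaces (n + g + δ)·k; here n + g + δ = 0.153.
At the golden rule MPK = n+g+δ, and in any Cobb-Douglas steady state s = (n+g+δ)·k/y = MPK·k/y = capital's share 0.36.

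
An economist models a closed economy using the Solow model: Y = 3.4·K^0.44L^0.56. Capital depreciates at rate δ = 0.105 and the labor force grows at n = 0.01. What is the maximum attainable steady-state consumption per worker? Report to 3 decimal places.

c_gold ≈ 14.293

n + δ = 0.01 + 0.105 = 0.115.
At the golden rule the marginal product of capital equals n+δ: 0.44·3.4·k^(0.44−1) = 0.115. Solving, k_gold = (0.44·3.4/0.115)^(1/0.56) ≈ 97.6569.
y_gold = 3.4·97.6569^0.44 ≈ 25.5240.
c_gold = y_gold − (n+δ)·k_gold = 25.5240 − 0.115·97.6569 ≈ 14.2934.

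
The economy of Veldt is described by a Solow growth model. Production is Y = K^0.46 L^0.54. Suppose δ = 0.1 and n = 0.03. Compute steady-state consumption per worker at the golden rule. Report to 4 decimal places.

c_gold ≈ 1.5845

n + δ = 0.03 + 0.1 = 0.13.
At the golden rule the marginal product of capital equals n+δ: 0.46·k^(0.46−1) = 0.13. Solving, k_gold = (0.46/0.13)^(1/0.54) ≈ 10.3830.
y_gold = 10.3830^0.46 ≈ 2.9343.
c_gold = y_gold − (n+δ)·k_gold = 2.9343 − 0.13·10.3830 ≈ 1.5845.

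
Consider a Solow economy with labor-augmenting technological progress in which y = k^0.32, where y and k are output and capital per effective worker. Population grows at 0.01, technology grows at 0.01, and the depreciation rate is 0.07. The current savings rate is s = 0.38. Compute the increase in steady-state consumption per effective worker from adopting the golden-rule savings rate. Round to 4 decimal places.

Δc ≈ 0.0141

n + g + δ = 0.01 + 0.01 + 0.07 = 0.09.
Current steady state (s = 0.38): k* = (0.38/0.09)^(1/0.68) ≈ 8.3160, y* = 8.3160^0.32 ≈ 1.9696, c* = (1−0.38)·1.9696 ≈ 1.2211.
At the golden rule the marginal product of capital equals n+g+δ: 0.32·k^(0.32−1) = 0.09. Solving, k_gold = (0.32/0.09)^(1/0.68) ≈ 6.4589.
y_gold = 6.4589^0.32 ≈ 1.8166, c_gold = y_gold − 0.09·k_gold ≈ 1.2353.
Gain: Δc = 1.2353 − 1.2211 ≈ 0.0141.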